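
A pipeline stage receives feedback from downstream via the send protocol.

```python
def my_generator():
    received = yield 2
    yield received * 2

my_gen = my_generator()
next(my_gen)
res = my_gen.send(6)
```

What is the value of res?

Step 1: next(my_gen) advances to first yield, producing 2.
Step 2: send(6) resumes, received = 6.
Step 3: yield received * 2 = 6 * 2 = 12.
Therefore res = 12.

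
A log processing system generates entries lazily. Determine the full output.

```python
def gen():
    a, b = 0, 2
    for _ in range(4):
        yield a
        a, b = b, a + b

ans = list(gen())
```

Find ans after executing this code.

Step 1: Fibonacci-like sequence starting with a=0, b=2:
  Iteration 1: yield a=0, then a,b = 2,2
  Iteration 2: yield a=2, then a,b = 2,4
  Iteration 3: yield a=2, then a,b = 4,6
  Iteration 4: yield a=4, then a,b = 6,10
Therefore ans = [0, 2, 2, 4].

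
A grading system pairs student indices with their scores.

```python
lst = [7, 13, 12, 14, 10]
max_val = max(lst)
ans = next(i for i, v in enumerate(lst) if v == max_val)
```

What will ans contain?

Step 1: max([7, 13, 12, 14, 10]) = 14.
Step 2: Find first index where value == 14:
  Index 0: 7 != 14
  Index 1: 13 != 14
  Index 2: 12 != 14
  Index 3: 14 == 14, found!
Therefore ans = 3.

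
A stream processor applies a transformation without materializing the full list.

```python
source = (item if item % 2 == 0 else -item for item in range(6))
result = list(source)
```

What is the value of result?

Step 1: For each item in range(6), yield item if even, else -item:
  item=0: even, yield 0
  item=1: odd, yield -1
  item=2: even, yield 2
  item=3: odd, yield -3
  item=4: even, yield 4
  item=5: odd, yield -5
Therefore result = [0, -1, 2, -3, 4, -5].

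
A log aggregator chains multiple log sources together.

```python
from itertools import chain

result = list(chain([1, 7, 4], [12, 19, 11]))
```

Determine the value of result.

Step 1: chain() concatenates iterables: [1, 7, 4] + [12, 19, 11].
Therefore result = [1, 7, 4, 12, 19, 11].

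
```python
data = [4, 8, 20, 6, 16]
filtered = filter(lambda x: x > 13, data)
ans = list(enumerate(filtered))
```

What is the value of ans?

Step 1: Filter [4, 8, 20, 6, 16] for > 13: [20, 16].
Step 2: enumerate re-indexes from 0: [(0, 20), (1, 16)].
Therefore ans = [(0, 20), (1, 16)].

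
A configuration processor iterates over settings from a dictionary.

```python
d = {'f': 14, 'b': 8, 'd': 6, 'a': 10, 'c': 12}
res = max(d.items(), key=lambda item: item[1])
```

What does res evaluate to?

Step 1: Find item with maximum value:
  ('f', 14)
  ('b', 8)
  ('d', 6)
  ('a', 10)
  ('c', 12)
Step 2: Maximum value is 14 at key 'f'.
Therefore res = ('f', 14).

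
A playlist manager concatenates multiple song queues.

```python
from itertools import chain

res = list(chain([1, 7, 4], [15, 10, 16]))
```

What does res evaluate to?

Step 1: chain() concatenates iterables: [1, 7, 4] + [15, 10, 16].
Therefore res = [1, 7, 4, 15, 10, 16].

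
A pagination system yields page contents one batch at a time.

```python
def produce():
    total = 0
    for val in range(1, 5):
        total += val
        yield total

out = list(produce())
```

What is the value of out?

Step 1: Generator accumulates running sum:
  val=1: total = 1, yield 1
  val=2: total = 3, yield 3
  val=3: total = 6, yield 6
  val=4: total = 10, yield 10
Therefore out = [1, 3, 6, 10].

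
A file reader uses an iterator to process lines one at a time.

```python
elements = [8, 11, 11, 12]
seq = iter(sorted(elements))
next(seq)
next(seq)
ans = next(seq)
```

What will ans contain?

Step 1: sorted([8, 11, 11, 12]) = [8, 11, 11, 12].
Step 2: Create iterator and skip 2 elements.
Step 3: next() returns 11.
Therefore ans = 11.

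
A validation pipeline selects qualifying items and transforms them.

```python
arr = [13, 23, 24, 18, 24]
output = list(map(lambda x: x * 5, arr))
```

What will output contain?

Step 1: Apply lambda x: x * 5 to each element:
  13 -> 65
  23 -> 115
  24 -> 120
  18 -> 90
  24 -> 120
Therefore output = [65, 115, 120, 90, 120].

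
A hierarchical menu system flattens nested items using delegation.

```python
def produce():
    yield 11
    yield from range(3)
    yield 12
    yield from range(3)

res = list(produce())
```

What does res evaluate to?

Step 1: Trace yields in order:
  yield 11
  yield 0
  yield 1
  yield 2
  yield 12
  yield 0
  yield 1
  yield 2
Therefore res = [11, 0, 1, 2, 12, 0, 1, 2].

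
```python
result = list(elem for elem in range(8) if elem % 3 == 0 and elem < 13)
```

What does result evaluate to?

Step 1: Filter range(8) where elem % 3 == 0 and elem < 13:
  elem=0: both conditions met, included
  elem=1: excluded (1 % 3 != 0)
  elem=2: excluded (2 % 3 != 0)
  elem=3: both conditions met, included
  elem=4: excluded (4 % 3 != 0)
  elem=5: excluded (5 % 3 != 0)
  elem=6: both conditions met, included
  elem=7: excluded (7 % 3 != 0)
Therefore result = [0, 3, 6].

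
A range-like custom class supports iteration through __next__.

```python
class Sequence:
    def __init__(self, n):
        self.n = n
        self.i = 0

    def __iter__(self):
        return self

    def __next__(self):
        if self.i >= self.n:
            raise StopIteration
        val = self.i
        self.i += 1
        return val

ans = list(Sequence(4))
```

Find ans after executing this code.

Step 1: Sequence(4) creates an iterator counting 0 to 3.
Step 2: list() consumes all values: [0, 1, 2, 3].
Therefore ans = [0, 1, 2, 3].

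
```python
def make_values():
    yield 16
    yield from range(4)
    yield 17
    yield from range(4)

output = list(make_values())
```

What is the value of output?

Step 1: Trace yields in order:
  yield 16
  yield 0
  yield 1
  yield 2
  yield 3
  yield 17
  yield 0
  yield 1
  yield 2
  yield 3
Therefore output = [16, 0, 1, 2, 3, 17, 0, 1, 2, 3].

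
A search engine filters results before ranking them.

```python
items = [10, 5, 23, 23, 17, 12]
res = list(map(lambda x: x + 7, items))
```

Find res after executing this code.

Step 1: Apply lambda x: x + 7 to each element:
  10 -> 17
  5 -> 12
  23 -> 30
  23 -> 30
  17 -> 24
  12 -> 19
Therefore res = [17, 12, 30, 30, 24, 19].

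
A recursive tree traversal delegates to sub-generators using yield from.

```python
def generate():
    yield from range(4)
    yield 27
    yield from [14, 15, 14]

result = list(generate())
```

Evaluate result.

Step 1: Trace yields in order:
  yield 0
  yield 1
  yield 2
  yield 3
  yield 27
  yield 14
  yield 15
  yield 14
Therefore result = [0, 1, 2, 3, 27, 14, 15, 14].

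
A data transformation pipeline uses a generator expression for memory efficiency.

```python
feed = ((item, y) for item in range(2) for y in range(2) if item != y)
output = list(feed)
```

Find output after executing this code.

Step 1: Nested generator over range(2) x range(2) where item != y:
  (0, 0): excluded (item == y)
  (0, 1): included
  (1, 0): included
  (1, 1): excluded (item == y)
Therefore output = [(0, 1), (1, 0)].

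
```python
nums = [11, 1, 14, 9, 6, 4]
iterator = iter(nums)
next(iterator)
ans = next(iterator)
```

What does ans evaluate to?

Step 1: Create iterator over [11, 1, 14, 9, 6, 4].
Step 2: next() consumes 11.
Step 3: next() returns 1.
Therefore ans = 1.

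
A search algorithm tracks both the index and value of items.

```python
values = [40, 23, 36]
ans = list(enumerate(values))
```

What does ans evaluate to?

Step 1: enumerate pairs each element with its index:
  (0, 40)
  (1, 23)
  (2, 36)
Therefore ans = [(0, 40), (1, 23), (2, 36)].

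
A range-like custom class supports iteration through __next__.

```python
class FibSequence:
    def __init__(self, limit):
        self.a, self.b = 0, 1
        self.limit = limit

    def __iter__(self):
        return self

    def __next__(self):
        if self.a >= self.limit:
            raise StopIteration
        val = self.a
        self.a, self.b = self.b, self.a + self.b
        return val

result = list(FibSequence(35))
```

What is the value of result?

Step 1: Fibonacci-like sequence (a=0, b=1) until >= 35:
  Yield 0, then a,b = 1,1
  Yield 1, then a,b = 1,2
  Yield 1, then a,b = 2,3
  Yield 2, then a,b = 3,5
  Yield 3, then a,b = 5,8
  Yield 5, then a,b = 8,13
  Yield 8, then a,b = 13,21
  Yield 13, then a,b = 21,34
  Yield 21, then a,b = 34,55
  Yield 34, then a,b = 55,89
Step 2: 55 >= 35, stop.
Therefore result = [0, 1, 1, 2, 3, 5, 8, 13, 21, 34].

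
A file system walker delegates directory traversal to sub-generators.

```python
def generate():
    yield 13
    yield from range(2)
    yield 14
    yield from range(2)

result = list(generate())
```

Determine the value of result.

Step 1: Trace yields in order:
  yield 13
  yield 0
  yield 1
  yield 14
  yield 0
  yield 1
Therefore result = [13, 0, 1, 14, 0, 1].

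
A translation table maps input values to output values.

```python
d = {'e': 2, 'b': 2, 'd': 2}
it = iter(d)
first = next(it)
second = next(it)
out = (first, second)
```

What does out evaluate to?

Step 1: iter(d) iterates over keys: ['e', 'b', 'd'].
Step 2: first = next(it) = 'e', second = next(it) = 'b'.
Therefore out = ('e', 'b').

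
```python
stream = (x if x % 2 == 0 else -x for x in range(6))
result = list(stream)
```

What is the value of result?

Step 1: For each x in range(6), yield x if even, else -x:
  x=0: even, yield 0
  x=1: odd, yield -1
  x=2: even, yield 2
  x=3: odd, yield -3
  x=4: even, yield 4
  x=5: odd, yield -5
Therefore result = [0, -1, 2, -3, 4, -5].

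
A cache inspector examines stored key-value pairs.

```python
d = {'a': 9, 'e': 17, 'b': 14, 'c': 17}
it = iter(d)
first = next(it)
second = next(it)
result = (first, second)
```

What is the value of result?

Step 1: iter(d) iterates over keys: ['a', 'e', 'b', 'c'].
Step 2: first = next(it) = 'a', second = next(it) = 'e'.
Therefore result = ('a', 'e').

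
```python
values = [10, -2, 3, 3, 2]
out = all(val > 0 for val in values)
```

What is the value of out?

Step 1: Check val > 0 for each element in [10, -2, 3, 3, 2]:
  10 > 0: True
  -2 > 0: False
  3 > 0: True
  3 > 0: True
  2 > 0: True
Step 2: all() returns False.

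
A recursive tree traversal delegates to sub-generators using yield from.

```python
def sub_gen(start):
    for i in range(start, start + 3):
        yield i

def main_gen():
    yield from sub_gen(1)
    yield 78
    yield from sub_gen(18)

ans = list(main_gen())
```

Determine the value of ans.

Step 1: main_gen() delegates to sub_gen(1):
  yield 1
  yield 2
  yield 3
Step 2: yield 78
Step 3: Delegates to sub_gen(18):
  yield 18
  yield 19
  yield 20
Therefore ans = [1, 2, 3, 78, 18, 19, 20].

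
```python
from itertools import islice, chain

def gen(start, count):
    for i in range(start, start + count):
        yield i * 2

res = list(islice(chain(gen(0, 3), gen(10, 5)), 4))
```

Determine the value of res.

Step 1: gen(0, 3) yields [0, 2, 4].
Step 2: gen(10, 5) yields [20, 22, 24, 26, 28].
Step 3: chain concatenates: [0, 2, 4, 20, 22, 24, 26, 28].
Step 4: islice takes first 4: [0, 2, 4, 20].
Therefore res = [0, 2, 4, 20].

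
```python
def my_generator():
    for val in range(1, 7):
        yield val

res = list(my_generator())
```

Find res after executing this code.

Step 1: The generator yields each value from range(1, 7).
Step 2: list() consumes all yields: [1, 2, 3, 4, 5, 6].
Therefore res = [1, 2, 3, 4, 5, 6].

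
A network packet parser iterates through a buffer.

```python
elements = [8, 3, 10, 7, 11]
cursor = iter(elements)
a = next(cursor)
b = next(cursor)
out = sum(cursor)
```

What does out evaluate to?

Step 1: Create iterator over [8, 3, 10, 7, 11].
Step 2: a = next() = 8, b = next() = 3.
Step 3: sum() of remaining [10, 7, 11] = 28.
Therefore out = 28.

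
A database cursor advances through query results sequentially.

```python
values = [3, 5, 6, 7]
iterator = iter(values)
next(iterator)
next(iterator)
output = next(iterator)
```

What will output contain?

Step 1: Create iterator over [3, 5, 6, 7].
Step 2: next() consumes 3.
Step 3: next() consumes 5.
Step 4: next() returns 6.
Therefore output = 6.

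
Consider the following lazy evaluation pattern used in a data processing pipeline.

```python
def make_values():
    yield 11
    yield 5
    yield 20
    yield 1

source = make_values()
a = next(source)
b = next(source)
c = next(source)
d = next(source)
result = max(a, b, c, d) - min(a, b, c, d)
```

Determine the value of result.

Step 1: Create generator and consume all values:
  a = next(source) = 11
  b = next(source) = 5
  c = next(source) = 20
  d = next(source) = 1
Step 2: max = 20, min = 1, result = 20 - 1 = 19.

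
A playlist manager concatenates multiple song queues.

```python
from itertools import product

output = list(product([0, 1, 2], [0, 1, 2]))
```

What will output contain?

Step 1: product([0, 1, 2], [0, 1, 2]) gives all pairs:
  (0, 0)
  (0, 1)
  (0, 2)
  (1, 0)
  (1, 1)
  (1, 2)
  (2, 0)
  (2, 1)
  (2, 2)
Therefore output = [(0, 0), (0, 1), (0, 2), (1, 0), (1, 1), (1, 2), (2, 0), (2, 1), (2, 2)].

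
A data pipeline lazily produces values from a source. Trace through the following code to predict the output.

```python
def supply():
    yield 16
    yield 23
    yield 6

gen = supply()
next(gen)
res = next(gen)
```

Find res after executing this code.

Step 1: supply() creates a generator.
Step 2: next(gen) yields 16 (consumed and discarded).
Step 3: next(gen) yields 23, assigned to res.
Therefore res = 23.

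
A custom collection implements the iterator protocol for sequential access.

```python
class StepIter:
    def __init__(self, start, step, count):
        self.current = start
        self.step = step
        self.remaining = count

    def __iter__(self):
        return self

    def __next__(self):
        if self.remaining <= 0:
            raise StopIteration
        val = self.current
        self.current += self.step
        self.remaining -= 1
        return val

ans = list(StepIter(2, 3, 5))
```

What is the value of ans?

Step 1: StepIter starts at 2, increments by 3, for 5 steps:
  Yield 2, then current += 3
  Yield 5, then current += 3
  Yield 8, then current += 3
  Yield 11, then current += 3
  Yield 14, then current += 3
Therefore ans = [2, 5, 8, 11, 14].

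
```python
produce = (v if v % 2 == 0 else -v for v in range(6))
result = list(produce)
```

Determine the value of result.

Step 1: For each v in range(6), yield v if even, else -v:
  v=0: even, yield 0
  v=1: odd, yield -1
  v=2: even, yield 2
  v=3: odd, yield -3
  v=4: even, yield 4
  v=5: odd, yield -5
Therefore result = [0, -1, 2, -3, 4, -5].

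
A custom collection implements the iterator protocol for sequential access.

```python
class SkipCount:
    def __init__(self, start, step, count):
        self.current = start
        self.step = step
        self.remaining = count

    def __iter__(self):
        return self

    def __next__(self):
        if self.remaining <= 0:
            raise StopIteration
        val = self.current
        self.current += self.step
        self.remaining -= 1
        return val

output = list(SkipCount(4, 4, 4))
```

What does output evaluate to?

Step 1: SkipCount starts at 4, increments by 4, for 4 steps:
  Yield 4, then current += 4
  Yield 8, then current += 4
  Yield 12, then current += 4
  Yield 16, then current += 4
Therefore output = [4, 8, 12, 16].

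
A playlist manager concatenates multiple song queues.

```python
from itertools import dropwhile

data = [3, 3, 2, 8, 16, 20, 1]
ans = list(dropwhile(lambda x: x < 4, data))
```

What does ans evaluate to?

Step 1: dropwhile drops elements while < 4:
  3 < 4: dropped
  3 < 4: dropped
  2 < 4: dropped
  8: kept (dropping stopped)
Step 2: Remaining elements kept regardless of condition.
Therefore ans = [8, 16, 20, 1].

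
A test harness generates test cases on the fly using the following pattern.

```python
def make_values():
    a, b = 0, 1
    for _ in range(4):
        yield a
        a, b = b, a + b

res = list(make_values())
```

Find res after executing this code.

Step 1: Fibonacci-like sequence starting with a=0, b=1:
  Iteration 1: yield a=0, then a,b = 1,1
  Iteration 2: yield a=1, then a,b = 1,2
  Iteration 3: yield a=1, then a,b = 2,3
  Iteration 4: yield a=2, then a,b = 3,5
Therefore res = [0, 1, 1, 2].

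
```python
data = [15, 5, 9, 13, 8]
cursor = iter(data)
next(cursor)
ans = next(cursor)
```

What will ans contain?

Step 1: Create iterator over [15, 5, 9, 13, 8].
Step 2: next() consumes 15.
Step 3: next() returns 5.
Therefore ans = 5.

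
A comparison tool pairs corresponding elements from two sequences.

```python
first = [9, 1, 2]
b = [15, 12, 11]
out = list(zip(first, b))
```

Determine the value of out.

Step 1: zip pairs elements at same index:
  Index 0: (9, 15)
  Index 1: (1, 12)
  Index 2: (2, 11)
Therefore out = [(9, 15), (1, 12), (2, 11)].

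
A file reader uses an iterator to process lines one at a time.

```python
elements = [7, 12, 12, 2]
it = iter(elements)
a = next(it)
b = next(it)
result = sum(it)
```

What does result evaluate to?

Step 1: Create iterator over [7, 12, 12, 2].
Step 2: a = next() = 7, b = next() = 12.
Step 3: sum() of remaining [12, 2] = 14.
Therefore result = 14.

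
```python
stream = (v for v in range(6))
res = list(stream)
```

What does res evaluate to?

Step 1: Generator expression iterates range(6): [0, 1, 2, 3, 4, 5].
Step 2: list() collects all values.
Therefore res = [0, 1, 2, 3, 4, 5].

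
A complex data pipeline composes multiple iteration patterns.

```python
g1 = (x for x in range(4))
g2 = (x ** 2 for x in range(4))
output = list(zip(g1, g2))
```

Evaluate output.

Step 1: g1 produces [0, 1, 2, 3].
Step 2: g2 produces [0, 1, 4, 9].
Step 3: zip pairs them: [(0, 0), (1, 1), (2, 4), (3, 9)].
Therefore output = [(0, 0), (1, 1), (2, 4), (3, 9)].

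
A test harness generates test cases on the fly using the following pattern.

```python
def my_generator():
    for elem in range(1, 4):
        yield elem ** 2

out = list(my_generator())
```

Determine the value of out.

Step 1: For each elem in range(1, 4), yield elem**2:
  elem=1: yield 1**2 = 1
  elem=2: yield 2**2 = 4
  elem=3: yield 3**2 = 9
Therefore out = [1, 4, 9].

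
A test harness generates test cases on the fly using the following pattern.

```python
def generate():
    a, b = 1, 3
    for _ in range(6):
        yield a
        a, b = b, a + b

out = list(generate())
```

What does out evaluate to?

Step 1: Fibonacci-like sequence starting with a=1, b=3:
  Iteration 1: yield a=1, then a,b = 3,4
  Iteration 2: yield a=3, then a,b = 4,7
  Iteration 3: yield a=4, then a,b = 7,11
  Iteration 4: yield a=7, then a,b = 11,18
  Iteration 5: yield a=11, then a,b = 18,29
  Iteration 6: yield a=18, then a,b = 29,47
Therefore out = [1, 3, 4, 7, 11, 18].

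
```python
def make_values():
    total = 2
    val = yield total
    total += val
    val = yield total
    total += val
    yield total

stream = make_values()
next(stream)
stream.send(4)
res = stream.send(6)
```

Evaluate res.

Step 1: next() -> yield total=2.
Step 2: send(4) -> val=4, total = 2+4 = 6, yield 6.
Step 3: send(6) -> val=6, total = 6+6 = 12, yield 12.
Therefore res = 12.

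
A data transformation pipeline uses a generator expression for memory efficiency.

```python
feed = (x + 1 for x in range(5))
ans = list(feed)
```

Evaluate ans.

Step 1: For each x in range(5), compute x+1:
  x=0: 0+1 = 1
  x=1: 1+1 = 2
  x=2: 2+1 = 3
  x=3: 3+1 = 4
  x=4: 4+1 = 5
Therefore ans = [1, 2, 3, 4, 5].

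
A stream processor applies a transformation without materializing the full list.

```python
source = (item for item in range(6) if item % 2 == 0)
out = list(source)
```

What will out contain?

Step 1: Filter range(6) keeping only even values:
  item=0: even, included
  item=1: odd, excluded
  item=2: even, included
  item=3: odd, excluded
  item=4: even, included
  item=5: odd, excluded
Therefore out = [0, 2, 4].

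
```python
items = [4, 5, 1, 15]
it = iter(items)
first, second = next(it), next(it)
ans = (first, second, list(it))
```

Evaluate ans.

Step 1: Create iterator over [4, 5, 1, 15].
Step 2: first = 4, second = 5.
Step 3: Remaining elements: [1, 15].
Therefore ans = (4, 5, [1, 15]).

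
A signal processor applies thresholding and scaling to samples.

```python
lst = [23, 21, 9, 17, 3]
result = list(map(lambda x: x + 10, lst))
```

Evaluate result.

Step 1: Apply lambda x: x + 10 to each element:
  23 -> 33
  21 -> 31
  9 -> 19
  17 -> 27
  3 -> 13
Therefore result = [33, 31, 19, 27, 13].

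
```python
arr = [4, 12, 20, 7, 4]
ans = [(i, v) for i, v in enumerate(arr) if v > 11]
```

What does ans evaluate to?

Step 1: Filter enumerate([4, 12, 20, 7, 4]) keeping v > 11:
  (0, 4): 4 <= 11, excluded
  (1, 12): 12 > 11, included
  (2, 20): 20 > 11, included
  (3, 7): 7 <= 11, excluded
  (4, 4): 4 <= 11, excluded
Therefore ans = [(1, 12), (2, 20)].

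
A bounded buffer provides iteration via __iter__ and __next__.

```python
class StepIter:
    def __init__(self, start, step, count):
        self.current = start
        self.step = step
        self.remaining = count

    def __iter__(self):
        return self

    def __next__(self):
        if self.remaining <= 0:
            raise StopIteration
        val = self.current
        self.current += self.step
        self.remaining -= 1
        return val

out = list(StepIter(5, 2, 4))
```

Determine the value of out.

Step 1: StepIter starts at 5, increments by 2, for 4 steps:
  Yield 5, then current += 2
  Yield 7, then current += 2
  Yield 9, then current += 2
  Yield 11, then current += 2
Therefore out = [5, 7, 9, 11].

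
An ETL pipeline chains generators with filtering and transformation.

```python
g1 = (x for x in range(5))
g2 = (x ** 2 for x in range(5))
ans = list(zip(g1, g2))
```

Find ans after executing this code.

Step 1: g1 produces [0, 1, 2, 3, 4].
Step 2: g2 produces [0, 1, 4, 9, 16].
Step 3: zip pairs them: [(0, 0), (1, 1), (2, 4), (3, 9), (4, 16)].
Therefore ans = [(0, 0), (1, 1), (2, 4), (3, 9), (4, 16)].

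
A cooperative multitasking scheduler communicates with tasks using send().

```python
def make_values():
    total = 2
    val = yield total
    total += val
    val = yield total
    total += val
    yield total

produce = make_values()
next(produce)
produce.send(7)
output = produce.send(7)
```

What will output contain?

Step 1: next() -> yield total=2.
Step 2: send(7) -> val=7, total = 2+7 = 9, yield 9.
Step 3: send(7) -> val=7, total = 9+7 = 16, yield 16.
Therefore output = 16.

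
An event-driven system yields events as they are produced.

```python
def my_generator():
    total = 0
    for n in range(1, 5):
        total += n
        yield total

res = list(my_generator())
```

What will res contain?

Step 1: Generator accumulates running sum:
  n=1: total = 1, yield 1
  n=2: total = 3, yield 3
  n=3: total = 6, yield 6
  n=4: total = 10, yield 10
Therefore res = [1, 3, 6, 10].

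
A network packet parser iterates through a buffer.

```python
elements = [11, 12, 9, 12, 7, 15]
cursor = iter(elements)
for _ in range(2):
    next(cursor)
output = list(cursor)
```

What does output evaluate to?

Step 1: Create iterator over [11, 12, 9, 12, 7, 15].
Step 2: Advance 2 positions (consuming [11, 12]).
Step 3: list() collects remaining elements: [9, 12, 7, 15].
Therefore output = [9, 12, 7, 15].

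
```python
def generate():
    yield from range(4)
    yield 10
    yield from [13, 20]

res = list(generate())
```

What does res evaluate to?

Step 1: Trace yields in order:
  yield 0
  yield 1
  yield 2
  yield 3
  yield 10
  yield 13
  yield 20
Therefore res = [0, 1, 2, 3, 10, 13, 20].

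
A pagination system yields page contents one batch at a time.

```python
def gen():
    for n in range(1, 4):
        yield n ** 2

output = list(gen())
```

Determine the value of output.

Step 1: For each n in range(1, 4), yield n**2:
  n=1: yield 1**2 = 1
  n=2: yield 2**2 = 4
  n=3: yield 3**2 = 9
Therefore output = [1, 4, 9].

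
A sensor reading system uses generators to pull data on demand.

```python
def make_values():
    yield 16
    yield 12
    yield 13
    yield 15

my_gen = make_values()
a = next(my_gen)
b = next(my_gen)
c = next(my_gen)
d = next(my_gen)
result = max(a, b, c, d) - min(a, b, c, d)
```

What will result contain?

Step 1: Create generator and consume all values:
  a = next(my_gen) = 16
  b = next(my_gen) = 12
  c = next(my_gen) = 13
  d = next(my_gen) = 15
Step 2: max = 16, min = 12, result = 16 - 12 = 4.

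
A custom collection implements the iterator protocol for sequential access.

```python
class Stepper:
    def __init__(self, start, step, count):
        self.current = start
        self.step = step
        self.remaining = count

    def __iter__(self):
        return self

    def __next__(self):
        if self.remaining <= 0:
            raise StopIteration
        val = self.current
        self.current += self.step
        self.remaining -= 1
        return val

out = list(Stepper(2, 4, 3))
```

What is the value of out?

Step 1: Stepper starts at 2, increments by 4, for 3 steps:
  Yield 2, then current += 4
  Yield 6, then current += 4
  Yield 10, then current += 4
Therefore out = [2, 6, 10].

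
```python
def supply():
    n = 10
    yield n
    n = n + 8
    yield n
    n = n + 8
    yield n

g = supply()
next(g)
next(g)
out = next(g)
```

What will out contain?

Step 1: Trace through generator execution:
  Yield 1: n starts at 10, yield 10
  Yield 2: n = 10 + 8 = 18, yield 18
  Yield 3: n = 18 + 8 = 26, yield 26
Step 2: First next() gets 10, second next() gets the second value, third next() yields 26.
Therefore out = 26.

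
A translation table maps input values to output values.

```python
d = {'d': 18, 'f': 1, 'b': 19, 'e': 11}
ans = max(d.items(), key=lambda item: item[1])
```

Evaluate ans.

Step 1: Find item with maximum value:
  ('d', 18)
  ('f', 1)
  ('b', 19)
  ('e', 11)
Step 2: Maximum value is 19 at key 'b'.
Therefore ans = ('b', 19).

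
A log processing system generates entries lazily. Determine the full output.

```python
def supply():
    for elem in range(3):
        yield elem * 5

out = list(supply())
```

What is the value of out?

Step 1: For each elem in range(3), yield elem * 5:
  elem=0: yield 0 * 5 = 0
  elem=1: yield 1 * 5 = 5
  elem=2: yield 2 * 5 = 10
Therefore out = [0, 5, 10].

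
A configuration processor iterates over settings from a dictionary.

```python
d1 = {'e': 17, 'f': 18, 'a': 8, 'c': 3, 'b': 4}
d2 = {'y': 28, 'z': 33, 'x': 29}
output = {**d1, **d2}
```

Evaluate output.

Step 1: Merge d1 and d2 (d2 values override on key conflicts).
Step 2: d1 has keys ['e', 'f', 'a', 'c', 'b'], d2 has keys ['y', 'z', 'x'].
Therefore output = {'e': 17, 'f': 18, 'a': 8, 'c': 3, 'b': 4, 'y': 28, 'z': 33, 'x': 29}.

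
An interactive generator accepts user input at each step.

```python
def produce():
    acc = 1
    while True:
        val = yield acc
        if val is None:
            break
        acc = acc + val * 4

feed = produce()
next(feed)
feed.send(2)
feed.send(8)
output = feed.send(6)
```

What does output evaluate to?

Step 1: next() -> yield acc=1.
Step 2: send(2) -> val=2, acc = 1 + 2*4 = 9, yield 9.
Step 3: send(8) -> val=8, acc = 9 + 8*4 = 41, yield 41.
Step 4: send(6) -> val=6, acc = 41 + 6*4 = 65, yield 65.
Therefore output = 65.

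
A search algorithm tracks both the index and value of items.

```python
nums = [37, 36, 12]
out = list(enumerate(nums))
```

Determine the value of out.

Step 1: enumerate pairs each element with its index:
  (0, 37)
  (1, 36)
  (2, 12)
Therefore out = [(0, 37), (1, 36), (2, 12)].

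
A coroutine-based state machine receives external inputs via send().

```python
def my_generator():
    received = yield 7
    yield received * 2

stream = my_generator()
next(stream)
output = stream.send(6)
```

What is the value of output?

Step 1: next(stream) advances to first yield, producing 7.
Step 2: send(6) resumes, received = 6.
Step 3: yield received * 2 = 6 * 2 = 12.
Therefore output = 12.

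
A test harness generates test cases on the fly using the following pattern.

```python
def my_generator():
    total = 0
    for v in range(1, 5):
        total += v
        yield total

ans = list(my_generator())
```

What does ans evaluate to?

Step 1: Generator accumulates running sum:
  v=1: total = 1, yield 1
  v=2: total = 3, yield 3
  v=3: total = 6, yield 6
  v=4: total = 10, yield 10
Therefore ans = [1, 3, 6, 10].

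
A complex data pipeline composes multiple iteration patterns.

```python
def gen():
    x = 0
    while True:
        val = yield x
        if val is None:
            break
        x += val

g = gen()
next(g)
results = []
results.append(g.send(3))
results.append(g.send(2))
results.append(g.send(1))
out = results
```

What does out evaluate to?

Step 1: next(g) -> yield 0.
Step 2: send(3) -> x = 3, yield 3.
Step 3: send(2) -> x = 5, yield 5.
Step 4: send(1) -> x = 6, yield 6.
Therefore out = [3, 5, 6].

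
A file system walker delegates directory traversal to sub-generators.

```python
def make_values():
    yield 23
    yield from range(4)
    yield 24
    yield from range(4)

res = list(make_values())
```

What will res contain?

Step 1: Trace yields in order:
  yield 23
  yield 0
  yield 1
  yield 2
  yield 3
  yield 24
  yield 0
  yield 1
  yield 2
  yield 3
Therefore res = [23, 0, 1, 2, 3, 24, 0, 1, 2, 3].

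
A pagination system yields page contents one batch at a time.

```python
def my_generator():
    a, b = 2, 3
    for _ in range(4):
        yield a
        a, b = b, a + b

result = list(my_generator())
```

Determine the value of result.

Step 1: Fibonacci-like sequence starting with a=2, b=3:
  Iteration 1: yield a=2, then a,b = 3,5
  Iteration 2: yield a=3, then a,b = 5,8
  Iteration 3: yield a=5, then a,b = 8,13
  Iteration 4: yield a=8, then a,b = 13,21
Therefore result = [2, 3, 5, 8].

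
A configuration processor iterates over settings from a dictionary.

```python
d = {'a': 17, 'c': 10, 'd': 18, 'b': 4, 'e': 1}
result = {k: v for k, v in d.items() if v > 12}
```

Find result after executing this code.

Step 1: Filter items where value > 12:
  'a': 17 > 12: kept
  'c': 10 <= 12: removed
  'd': 18 > 12: kept
  'b': 4 <= 12: removed
  'e': 1 <= 12: removed
Therefore result = {'a': 17, 'd': 18}.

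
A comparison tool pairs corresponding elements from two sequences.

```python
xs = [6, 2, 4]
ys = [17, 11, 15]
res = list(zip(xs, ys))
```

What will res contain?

Step 1: zip pairs elements at same index:
  Index 0: (6, 17)
  Index 1: (2, 11)
  Index 2: (4, 15)
Therefore res = [(6, 17), (2, 11), (4, 15)].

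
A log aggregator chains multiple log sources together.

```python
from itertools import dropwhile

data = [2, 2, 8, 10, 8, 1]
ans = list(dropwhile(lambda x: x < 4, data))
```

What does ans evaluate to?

Step 1: dropwhile drops elements while < 4:
  2 < 4: dropped
  2 < 4: dropped
  8: kept (dropping stopped)
Step 2: Remaining elements kept regardless of condition.
Therefore ans = [8, 10, 8, 1].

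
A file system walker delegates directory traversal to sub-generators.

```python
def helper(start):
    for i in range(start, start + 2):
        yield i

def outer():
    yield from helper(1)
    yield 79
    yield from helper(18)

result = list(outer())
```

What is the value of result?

Step 1: outer() delegates to helper(1):
  yield 1
  yield 2
Step 2: yield 79
Step 3: Delegates to helper(18):
  yield 18
  yield 19
Therefore result = [1, 2, 79, 18, 19].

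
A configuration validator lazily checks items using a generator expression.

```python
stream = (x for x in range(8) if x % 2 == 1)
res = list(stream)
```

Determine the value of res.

Step 1: Filter range(8) keeping only odd values:
  x=0: even, excluded
  x=1: odd, included
  x=2: even, excluded
  x=3: odd, included
  x=4: even, excluded
  x=5: odd, included
  x=6: even, excluded
  x=7: odd, included
Therefore res = [1, 3, 5, 7].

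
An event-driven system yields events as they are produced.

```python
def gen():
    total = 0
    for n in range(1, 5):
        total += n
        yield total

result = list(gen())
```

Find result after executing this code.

Step 1: Generator accumulates running sum:
  n=1: total = 1, yield 1
  n=2: total = 3, yield 3
  n=3: total = 6, yield 6
  n=4: total = 10, yield 10
Therefore result = [1, 3, 6, 10].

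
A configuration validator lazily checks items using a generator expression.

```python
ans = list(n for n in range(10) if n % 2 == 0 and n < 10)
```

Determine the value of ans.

Step 1: Filter range(10) where n % 2 == 0 and n < 10:
  n=0: both conditions met, included
  n=1: excluded (1 % 2 != 0)
  n=2: both conditions met, included
  n=3: excluded (3 % 2 != 0)
  n=4: both conditions met, included
  n=5: excluded (5 % 2 != 0)
  n=6: both conditions met, included
  n=7: excluded (7 % 2 != 0)
  n=8: both conditions met, included
  n=9: excluded (9 % 2 != 0)
Therefore ans = [0, 2, 4, 6, 8].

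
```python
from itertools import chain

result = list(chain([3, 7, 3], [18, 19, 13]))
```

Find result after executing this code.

Step 1: chain() concatenates iterables: [3, 7, 3] + [18, 19, 13].
Therefore result = [3, 7, 3, 18, 19, 13].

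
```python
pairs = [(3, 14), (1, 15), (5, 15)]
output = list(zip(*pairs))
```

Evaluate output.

Step 1: zip(*pairs) transposes: unzips [(3, 14), (1, 15), (5, 15)] into separate sequences.
Step 2: First elements: (3, 1, 5), second elements: (14, 15, 15).
Therefore output = [(3, 1, 5), (14, 15, 15)].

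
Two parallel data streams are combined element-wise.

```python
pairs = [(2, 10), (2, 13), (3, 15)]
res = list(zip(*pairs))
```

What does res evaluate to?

Step 1: zip(*pairs) transposes: unzips [(2, 10), (2, 13), (3, 15)] into separate sequences.
Step 2: First elements: (2, 2, 3), second elements: (10, 13, 15).
Therefore res = [(2, 2, 3), (10, 13, 15)].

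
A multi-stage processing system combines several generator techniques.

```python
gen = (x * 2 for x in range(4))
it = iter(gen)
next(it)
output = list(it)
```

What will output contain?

Step 1: Generator produces [0, 2, 4, 6].
Step 2: next(it) consumes first element (0).
Step 3: list(it) collects remaining: [2, 4, 6].
Therefore output = [2, 4, 6].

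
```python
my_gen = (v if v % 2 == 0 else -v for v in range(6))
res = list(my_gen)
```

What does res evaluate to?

Step 1: For each v in range(6), yield v if even, else -v:
  v=0: even, yield 0
  v=1: odd, yield -1
  v=2: even, yield 2
  v=3: odd, yield -3
  v=4: even, yield 4
  v=5: odd, yield -5
Therefore res = [0, -1, 2, -3, 4, -5].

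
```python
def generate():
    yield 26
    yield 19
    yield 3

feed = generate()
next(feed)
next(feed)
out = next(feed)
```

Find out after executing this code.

Step 1: generate() creates a generator.
Step 2: next(feed) yields 26 (consumed and discarded).
Step 3: next(feed) yields 19 (consumed and discarded).
Step 4: next(feed) yields 3, assigned to out.
Therefore out = 3.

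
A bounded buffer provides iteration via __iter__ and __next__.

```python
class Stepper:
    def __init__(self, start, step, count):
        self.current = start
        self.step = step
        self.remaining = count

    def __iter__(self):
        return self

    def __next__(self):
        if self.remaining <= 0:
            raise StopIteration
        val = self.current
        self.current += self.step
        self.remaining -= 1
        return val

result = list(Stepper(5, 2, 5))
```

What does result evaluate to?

Step 1: Stepper starts at 5, increments by 2, for 5 steps:
  Yield 5, then current += 2
  Yield 7, then current += 2
  Yield 9, then current += 2
  Yield 11, then current += 2
  Yield 13, then current += 2
Therefore result = [5, 7, 9, 11, 13].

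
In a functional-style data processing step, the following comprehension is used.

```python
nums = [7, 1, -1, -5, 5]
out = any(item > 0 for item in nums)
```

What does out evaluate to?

Step 1: Check item > 0 for each element in [7, 1, -1, -5, 5]:
  7 > 0: True
  1 > 0: True
  -1 > 0: False
  -5 > 0: False
  5 > 0: True
Step 2: any() returns True.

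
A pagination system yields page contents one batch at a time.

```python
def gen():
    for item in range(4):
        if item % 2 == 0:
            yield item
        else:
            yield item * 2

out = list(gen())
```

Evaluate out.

Step 1: For each item in range(4), yield item if even, else item*2:
  item=0 (even): yield 0
  item=1 (odd): yield 1*2 = 2
  item=2 (even): yield 2
  item=3 (odd): yield 3*2 = 6
Therefore out = [0, 2, 2, 6].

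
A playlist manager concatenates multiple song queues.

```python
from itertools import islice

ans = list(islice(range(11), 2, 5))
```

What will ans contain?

Step 1: islice(range(11), 2, 5) takes elements at indices [2, 5).
Step 2: Elements: [2, 3, 4].
Therefore ans = [2, 3, 4].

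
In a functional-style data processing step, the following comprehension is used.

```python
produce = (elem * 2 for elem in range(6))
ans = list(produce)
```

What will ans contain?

Step 1: For each elem in range(6), compute elem*2:
  elem=0: 0*2 = 0
  elem=1: 1*2 = 2
  elem=2: 2*2 = 4
  elem=3: 3*2 = 6
  elem=4: 4*2 = 8
  elem=5: 5*2 = 10
Therefore ans = [0, 2, 4, 6, 8, 10].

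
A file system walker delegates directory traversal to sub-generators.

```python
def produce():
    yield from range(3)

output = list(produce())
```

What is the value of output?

Step 1: yield from delegates to the iterable, yielding each element.
Step 2: Collected values: [0, 1, 2].
Therefore output = [0, 1, 2].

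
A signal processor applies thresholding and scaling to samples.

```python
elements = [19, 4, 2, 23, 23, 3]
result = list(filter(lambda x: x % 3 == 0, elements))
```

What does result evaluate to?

Step 1: Filter elements divisible by 3:
  19 % 3 = 1: removed
  4 % 3 = 1: removed
  2 % 3 = 2: removed
  23 % 3 = 2: removed
  23 % 3 = 2: removed
  3 % 3 = 0: kept
Therefore result = [3].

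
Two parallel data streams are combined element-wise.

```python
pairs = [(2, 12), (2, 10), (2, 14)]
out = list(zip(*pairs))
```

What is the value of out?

Step 1: zip(*pairs) transposes: unzips [(2, 12), (2, 10), (2, 14)] into separate sequences.
Step 2: First elements: (2, 2, 2), second elements: (12, 10, 14).
Therefore out = [(2, 2, 2), (12, 10, 14)].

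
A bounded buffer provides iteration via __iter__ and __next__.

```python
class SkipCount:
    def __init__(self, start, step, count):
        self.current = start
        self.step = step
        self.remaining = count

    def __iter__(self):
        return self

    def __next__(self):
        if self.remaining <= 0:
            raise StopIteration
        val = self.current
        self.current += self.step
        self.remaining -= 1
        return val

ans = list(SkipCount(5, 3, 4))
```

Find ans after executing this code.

Step 1: SkipCount starts at 5, increments by 3, for 4 steps:
  Yield 5, then current += 3
  Yield 8, then current += 3
  Yield 11, then current += 3
  Yield 14, then current += 3
Therefore ans = [5, 8, 11, 14].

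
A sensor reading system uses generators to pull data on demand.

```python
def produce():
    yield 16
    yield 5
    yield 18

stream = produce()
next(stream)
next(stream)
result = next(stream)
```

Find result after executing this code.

Step 1: produce() creates a generator.
Step 2: next(stream) yields 16 (consumed and discarded).
Step 3: next(stream) yields 5 (consumed and discarded).
Step 4: next(stream) yields 18, assigned to result.
Therefore result = 18.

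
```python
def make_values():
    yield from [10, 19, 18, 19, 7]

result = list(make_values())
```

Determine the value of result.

Step 1: yield from delegates to the iterable, yielding each element.
Step 2: Collected values: [10, 19, 18, 19, 7].
Therefore result = [10, 19, 18, 19, 7].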